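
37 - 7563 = -7526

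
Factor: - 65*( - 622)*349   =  2^1*5^1*13^1*311^1 * 349^1= 14110070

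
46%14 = 4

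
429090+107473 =536563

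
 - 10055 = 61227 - 71282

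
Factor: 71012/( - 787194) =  - 2^1*3^(-2)*41^1*101^(  -  1) = -82/909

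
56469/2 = 28234 + 1/2 = 28234.50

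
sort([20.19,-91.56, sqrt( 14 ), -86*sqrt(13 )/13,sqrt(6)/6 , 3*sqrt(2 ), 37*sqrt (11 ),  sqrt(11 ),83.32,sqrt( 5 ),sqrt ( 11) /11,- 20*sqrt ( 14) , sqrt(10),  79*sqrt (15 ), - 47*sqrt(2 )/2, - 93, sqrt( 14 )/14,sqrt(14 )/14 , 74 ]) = [ - 93, - 91.56, - 20 * sqrt ( 14),  -  47 * sqrt(2 )/2,-86*sqrt( 13) /13,sqrt ( 14 )/14,sqrt ( 14) /14, sqrt( 11)/11,sqrt(6)/6,sqrt(5 ), sqrt (10),sqrt(11 ),sqrt(14),  3*sqrt (2 ),  20.19, 74,  83.32,37*sqrt(11 ),79*sqrt ( 15 ) ]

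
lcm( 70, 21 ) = 210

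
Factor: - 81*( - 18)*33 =2^1*3^7 * 11^1 = 48114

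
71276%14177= 391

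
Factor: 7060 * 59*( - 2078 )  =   - 865570120 = -2^3*5^1*59^1 *353^1*1039^1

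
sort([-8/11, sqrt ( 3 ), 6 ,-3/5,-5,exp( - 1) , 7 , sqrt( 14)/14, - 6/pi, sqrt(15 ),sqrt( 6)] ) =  [-5,- 6/pi,-8/11,-3/5, sqrt( 14) /14, exp(-1 ),sqrt (3),sqrt(6 ), sqrt(15),6,7 ] 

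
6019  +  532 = 6551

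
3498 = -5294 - -8792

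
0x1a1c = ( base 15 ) 1EA9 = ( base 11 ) 5027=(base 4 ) 1220130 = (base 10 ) 6684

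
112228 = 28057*4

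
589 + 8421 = 9010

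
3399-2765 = 634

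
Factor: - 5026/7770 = -359/555 = - 3^(-1)*5^(- 1 )*37^(-1)*359^1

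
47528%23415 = 698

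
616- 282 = 334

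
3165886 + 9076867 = 12242753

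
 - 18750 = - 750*25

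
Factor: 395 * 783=309285 = 3^3*5^1*29^1 * 79^1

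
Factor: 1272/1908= 2/3 = 2^1*3^( - 1)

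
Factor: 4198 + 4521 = 8719^1 = 8719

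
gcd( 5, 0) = 5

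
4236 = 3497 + 739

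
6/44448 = 1/7408 = 0.00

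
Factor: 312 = 2^3*3^1*13^1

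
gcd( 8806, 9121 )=7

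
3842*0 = 0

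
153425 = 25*6137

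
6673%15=13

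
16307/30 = 543 + 17/30 =543.57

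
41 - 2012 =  - 1971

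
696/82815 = 232/27605=0.01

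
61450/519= 118 + 208/519 = 118.40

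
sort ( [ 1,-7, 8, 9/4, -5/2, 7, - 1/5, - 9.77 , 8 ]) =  [ - 9.77, - 7, - 5/2, - 1/5 , 1, 9/4,7,8, 8]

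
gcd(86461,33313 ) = 1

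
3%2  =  1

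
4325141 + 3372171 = 7697312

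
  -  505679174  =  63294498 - 568973672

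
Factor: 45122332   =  2^2 * 1117^1*10099^1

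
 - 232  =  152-384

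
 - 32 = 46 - 78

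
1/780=1/780 =0.00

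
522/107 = 4 + 94/107 = 4.88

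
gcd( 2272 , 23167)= 1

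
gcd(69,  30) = 3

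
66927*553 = 37010631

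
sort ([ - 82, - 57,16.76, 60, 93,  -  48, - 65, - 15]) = [ - 82,-65, - 57, - 48  ,  -  15, 16.76,60, 93 ] 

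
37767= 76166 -38399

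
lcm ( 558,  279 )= 558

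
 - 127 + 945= 818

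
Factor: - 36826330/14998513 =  - 2^1*5^1*31^(  -  1 )* 193^1 * 211^(  -  1 )  *2293^(  -  1)*19081^1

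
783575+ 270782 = 1054357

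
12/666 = 2/111 =0.02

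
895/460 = 1+87/92 = 1.95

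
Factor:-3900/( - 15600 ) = 2^(-2) = 1/4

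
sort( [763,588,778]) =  [588, 763,778]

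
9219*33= 304227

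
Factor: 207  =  3^2*23^1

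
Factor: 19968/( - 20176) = -2^5*3^1*97^( - 1 ) = -96/97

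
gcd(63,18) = 9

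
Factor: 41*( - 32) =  - 1312 = - 2^5*41^1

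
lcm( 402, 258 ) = 17286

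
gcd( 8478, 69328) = 2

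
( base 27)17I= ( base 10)936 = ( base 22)1KC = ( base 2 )1110101000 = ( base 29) 138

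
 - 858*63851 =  - 54784158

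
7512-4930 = 2582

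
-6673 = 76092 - 82765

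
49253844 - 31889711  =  17364133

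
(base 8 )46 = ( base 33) 15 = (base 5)123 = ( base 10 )38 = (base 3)1102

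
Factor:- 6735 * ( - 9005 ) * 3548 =2^2* 3^1*5^2*449^1*887^1*1801^1 = 215181498900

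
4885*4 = 19540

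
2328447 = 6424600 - 4096153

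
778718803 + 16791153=795509956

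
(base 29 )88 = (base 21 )b9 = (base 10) 240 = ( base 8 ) 360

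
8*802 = 6416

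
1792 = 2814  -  1022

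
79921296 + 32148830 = 112070126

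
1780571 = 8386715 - 6606144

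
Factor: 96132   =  2^2*3^1*8011^1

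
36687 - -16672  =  53359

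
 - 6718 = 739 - 7457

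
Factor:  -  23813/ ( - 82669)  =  19^(-2 )*229^( - 1)*23813^1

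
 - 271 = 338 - 609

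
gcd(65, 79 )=1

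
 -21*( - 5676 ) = 119196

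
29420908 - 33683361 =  - 4262453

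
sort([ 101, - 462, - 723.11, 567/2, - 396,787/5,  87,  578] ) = [ - 723.11, - 462, - 396 , 87, 101,787/5 , 567/2,578 ]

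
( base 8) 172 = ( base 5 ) 442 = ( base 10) 122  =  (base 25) 4M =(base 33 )3n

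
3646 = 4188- 542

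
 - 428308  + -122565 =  -550873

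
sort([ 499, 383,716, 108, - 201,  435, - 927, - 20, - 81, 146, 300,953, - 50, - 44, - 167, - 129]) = [ - 927 , - 201, - 167, - 129 ,-81, - 50, - 44, -20, 108,146,300, 383, 435, 499, 716, 953]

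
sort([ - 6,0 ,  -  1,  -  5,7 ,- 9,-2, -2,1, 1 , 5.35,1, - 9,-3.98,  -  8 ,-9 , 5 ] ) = [ - 9, - 9  , - 9, - 8,-6, - 5 , - 3.98, - 2, - 2 , - 1,  0, 1,1 , 1,5, 5.35 , 7]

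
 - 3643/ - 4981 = 3643/4981 = 0.73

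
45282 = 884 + 44398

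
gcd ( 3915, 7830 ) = 3915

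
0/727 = 0= 0.00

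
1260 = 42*30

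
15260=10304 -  - 4956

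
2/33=2/33 = 0.06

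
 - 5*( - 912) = 4560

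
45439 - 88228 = -42789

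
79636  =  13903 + 65733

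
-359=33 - 392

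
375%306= 69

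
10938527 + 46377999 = 57316526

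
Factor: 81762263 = 11^1*19^1*23^1 * 73^1 * 233^1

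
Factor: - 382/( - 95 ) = 2^1*5^(-1)*19^( - 1)*191^1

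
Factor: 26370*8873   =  233981010 = 2^1*3^2*5^1*19^1*293^1*467^1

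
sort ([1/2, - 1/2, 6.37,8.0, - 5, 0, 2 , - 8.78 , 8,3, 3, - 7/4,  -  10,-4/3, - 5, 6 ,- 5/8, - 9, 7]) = [ - 10, - 9, - 8.78,-5, - 5, - 7/4,-4/3, - 5/8,-1/2, 0, 1/2,2, 3, 3 , 6, 6.37, 7,8.0,8]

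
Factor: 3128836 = 2^2*782209^1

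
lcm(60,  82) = 2460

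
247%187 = 60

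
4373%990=413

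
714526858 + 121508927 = 836035785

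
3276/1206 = 2 + 48/67 = 2.72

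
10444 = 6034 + 4410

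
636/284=2 + 17/71=2.24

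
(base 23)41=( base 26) 3F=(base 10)93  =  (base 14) 69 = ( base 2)1011101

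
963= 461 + 502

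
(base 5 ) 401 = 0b1100101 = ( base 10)101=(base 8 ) 145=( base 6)245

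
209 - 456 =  - 247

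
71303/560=71303/560 = 127.33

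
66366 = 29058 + 37308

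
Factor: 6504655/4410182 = 2^( - 1 )*5^1*7^ ( - 1)*315013^( -1)*1300931^1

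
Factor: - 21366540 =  - 2^2*3^2*5^1*13^1 * 23^1*397^1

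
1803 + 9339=11142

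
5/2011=5/2011 = 0.00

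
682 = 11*62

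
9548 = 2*4774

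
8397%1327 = 435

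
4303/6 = 717 + 1/6 = 717.17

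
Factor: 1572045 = 3^1*5^1*104803^1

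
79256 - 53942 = 25314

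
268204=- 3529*( - 76)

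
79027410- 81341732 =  - 2314322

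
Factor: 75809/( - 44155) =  -5^( - 1 )*41^1*43^2*8831^(-1)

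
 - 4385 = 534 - 4919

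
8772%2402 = 1566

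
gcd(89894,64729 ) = 7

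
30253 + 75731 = 105984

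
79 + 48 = 127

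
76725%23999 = 4728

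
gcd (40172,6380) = 44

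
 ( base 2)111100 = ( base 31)1t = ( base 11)55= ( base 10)60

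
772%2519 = 772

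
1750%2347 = 1750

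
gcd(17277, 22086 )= 3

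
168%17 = 15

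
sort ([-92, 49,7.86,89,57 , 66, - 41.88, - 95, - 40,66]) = [ - 95,-92, - 41.88, - 40, 7.86, 49, 57,66 , 66,89]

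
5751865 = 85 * 67669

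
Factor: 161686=2^1*7^1*11549^1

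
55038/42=1310  +  3/7= 1310.43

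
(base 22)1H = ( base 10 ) 39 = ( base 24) 1F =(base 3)1110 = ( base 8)47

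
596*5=2980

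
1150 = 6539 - 5389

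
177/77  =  2 + 23/77 = 2.30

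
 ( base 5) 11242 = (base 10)822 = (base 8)1466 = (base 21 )1I3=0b1100110110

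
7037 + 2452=9489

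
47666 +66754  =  114420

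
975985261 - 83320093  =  892665168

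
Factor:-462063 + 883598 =5^1 *84307^1 = 421535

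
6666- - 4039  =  10705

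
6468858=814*7947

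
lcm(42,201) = 2814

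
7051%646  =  591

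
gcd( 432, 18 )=18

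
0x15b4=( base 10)5556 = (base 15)19a6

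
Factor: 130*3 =2^1*3^1*5^1*13^1 = 390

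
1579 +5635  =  7214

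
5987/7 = 5987/7 =855.29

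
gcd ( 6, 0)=6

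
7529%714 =389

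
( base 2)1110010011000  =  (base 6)53520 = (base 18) 14AC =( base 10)7320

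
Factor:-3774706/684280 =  - 2^( - 2 )* 5^( - 1)*13^1*41^1*3541^1*17107^( -1) = - 1887353/342140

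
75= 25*3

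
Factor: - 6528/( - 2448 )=2^3  *3^( - 1) = 8/3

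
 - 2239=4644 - 6883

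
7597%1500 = 97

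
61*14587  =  889807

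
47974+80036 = 128010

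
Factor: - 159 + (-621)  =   - 2^2*3^1*5^1*13^1 =- 780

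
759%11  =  0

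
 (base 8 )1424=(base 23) 1b6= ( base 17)2c6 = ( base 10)788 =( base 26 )148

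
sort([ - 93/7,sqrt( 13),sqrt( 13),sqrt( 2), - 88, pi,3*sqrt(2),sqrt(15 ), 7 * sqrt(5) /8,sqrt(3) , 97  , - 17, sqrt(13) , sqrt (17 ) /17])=[ -88, - 17  ,  -  93/7, sqrt (17)/17, sqrt( 2), sqrt ( 3),7*sqrt(5)/8, pi,sqrt(13),sqrt( 13), sqrt (13), sqrt(15),  3 * sqrt(2), 97 ]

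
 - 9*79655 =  - 716895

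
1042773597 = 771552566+271221031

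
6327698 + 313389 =6641087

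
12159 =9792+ 2367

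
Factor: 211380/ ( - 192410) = -78/71 = -2^1*3^1*13^1*71^( - 1 )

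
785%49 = 1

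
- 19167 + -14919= - 34086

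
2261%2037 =224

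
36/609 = 12/203 = 0.06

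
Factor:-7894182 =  - 2^1*3^1*1315697^1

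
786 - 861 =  - 75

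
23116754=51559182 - 28442428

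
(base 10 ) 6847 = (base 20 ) H27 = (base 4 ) 1222333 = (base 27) 9AG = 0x1ABF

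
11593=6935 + 4658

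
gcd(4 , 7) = 1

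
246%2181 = 246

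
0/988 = 0=0.00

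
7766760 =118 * 65820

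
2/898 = 1/449  =  0.00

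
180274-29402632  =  -29222358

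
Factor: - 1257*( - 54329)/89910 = 22763851/29970 = 2^(  -  1)*3^(- 4 )*5^( - 1)*11^2*37^( - 1 )*419^1*449^1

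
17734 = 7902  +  9832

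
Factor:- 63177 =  - 3^1*21059^1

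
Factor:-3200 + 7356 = 4156= 2^2 * 1039^1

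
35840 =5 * 7168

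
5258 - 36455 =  - 31197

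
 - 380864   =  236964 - 617828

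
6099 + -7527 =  - 1428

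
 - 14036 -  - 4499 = - 9537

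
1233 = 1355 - 122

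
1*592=592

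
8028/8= 1003 + 1/2=   1003.50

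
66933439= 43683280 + 23250159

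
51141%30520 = 20621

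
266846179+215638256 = 482484435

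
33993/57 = 11331/19 = 596.37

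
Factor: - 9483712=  - 2^6 * 7^1 * 21169^1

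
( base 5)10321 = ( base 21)1CI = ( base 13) 429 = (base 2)1011000111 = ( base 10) 711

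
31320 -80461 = -49141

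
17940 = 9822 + 8118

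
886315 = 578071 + 308244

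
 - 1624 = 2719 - 4343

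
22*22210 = 488620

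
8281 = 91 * 91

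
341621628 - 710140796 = - 368519168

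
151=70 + 81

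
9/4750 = 9/4750 =0.00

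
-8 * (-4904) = 39232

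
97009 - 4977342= - 4880333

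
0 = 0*6988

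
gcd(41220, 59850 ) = 90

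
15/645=1/43 = 0.02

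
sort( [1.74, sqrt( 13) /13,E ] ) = [sqrt (13) /13,1.74, E ] 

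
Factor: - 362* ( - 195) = 70590 = 2^1 * 3^1*5^1*13^1 * 181^1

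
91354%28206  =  6736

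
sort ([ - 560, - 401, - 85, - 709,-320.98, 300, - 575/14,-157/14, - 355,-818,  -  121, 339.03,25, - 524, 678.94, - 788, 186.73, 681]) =[-818,-788, - 709, - 560, - 524, - 401, - 355, - 320.98, - 121, - 85, - 575/14,  -  157/14, 25,186.73,300, 339.03, 678.94, 681 ] 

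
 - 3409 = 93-3502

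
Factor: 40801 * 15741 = 642248541  =  3^3*11^1 * 53^1 * 40801^1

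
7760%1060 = 340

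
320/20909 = 320/20909 = 0.02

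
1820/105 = 52/3  =  17.33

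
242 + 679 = 921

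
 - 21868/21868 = -1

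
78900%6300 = 3300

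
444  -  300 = 144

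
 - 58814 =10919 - 69733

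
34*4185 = 142290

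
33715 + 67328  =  101043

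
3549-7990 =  - 4441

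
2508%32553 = 2508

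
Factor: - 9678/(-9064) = 2^( - 2 )*3^1*11^( - 1)*103^ (  -  1)*1613^1 = 4839/4532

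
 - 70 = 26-96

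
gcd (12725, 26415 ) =5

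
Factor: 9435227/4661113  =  911^1*10357^1*4661113^( - 1 )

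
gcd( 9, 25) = 1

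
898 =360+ 538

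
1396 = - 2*(-698)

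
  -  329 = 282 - 611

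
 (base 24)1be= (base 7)2330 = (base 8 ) 1526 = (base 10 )854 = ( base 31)rh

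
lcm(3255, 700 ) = 65100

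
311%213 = 98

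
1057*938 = 991466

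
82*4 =328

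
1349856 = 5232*258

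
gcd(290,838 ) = 2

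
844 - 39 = 805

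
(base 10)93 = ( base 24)3L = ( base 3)10110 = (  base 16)5d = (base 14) 69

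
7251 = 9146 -1895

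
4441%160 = 121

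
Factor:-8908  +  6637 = -2271 = - 3^1*757^1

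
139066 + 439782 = 578848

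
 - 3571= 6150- 9721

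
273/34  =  8+ 1/34 = 8.03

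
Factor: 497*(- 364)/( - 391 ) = 2^2*7^2*13^1*17^ (  -  1 )*23^( - 1) * 71^1 = 180908/391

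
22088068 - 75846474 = -53758406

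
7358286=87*84578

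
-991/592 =-2 + 193/592 = -1.67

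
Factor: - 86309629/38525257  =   - 7^2*17^1*223^(  -  1)*103613^1*172759^( - 1)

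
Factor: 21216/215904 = 17^1 * 173^( - 1 ) = 17/173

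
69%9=6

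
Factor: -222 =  - 2^1*3^1*37^1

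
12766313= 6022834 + 6743479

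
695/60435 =139/12087 =0.01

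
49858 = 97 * 514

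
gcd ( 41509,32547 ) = 1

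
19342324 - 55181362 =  - 35839038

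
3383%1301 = 781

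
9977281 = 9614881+362400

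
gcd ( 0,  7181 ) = 7181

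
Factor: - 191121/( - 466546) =399/974 =2^( - 1) * 3^1*7^1 *19^1 * 487^( - 1)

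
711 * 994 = 706734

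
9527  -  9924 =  - 397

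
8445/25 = 1689/5 = 337.80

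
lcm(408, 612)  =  1224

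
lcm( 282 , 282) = 282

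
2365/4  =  2365/4 =591.25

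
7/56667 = 7/56667 = 0.00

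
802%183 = 70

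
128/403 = 128/403 = 0.32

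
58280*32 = 1864960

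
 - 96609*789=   -  76224501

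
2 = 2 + 0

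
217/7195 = 217/7195  =  0.03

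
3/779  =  3/779 = 0.00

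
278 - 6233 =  - 5955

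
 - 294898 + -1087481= - 1382379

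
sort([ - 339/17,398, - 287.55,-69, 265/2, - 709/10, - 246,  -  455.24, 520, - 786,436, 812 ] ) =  [ - 786, - 455.24, - 287.55, - 246,-709/10, - 69, - 339/17,265/2, 398, 436, 520, 812 ] 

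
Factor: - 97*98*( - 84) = 2^3*3^1*7^3*97^1 = 798504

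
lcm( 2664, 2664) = 2664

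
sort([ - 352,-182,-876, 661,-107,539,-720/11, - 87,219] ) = [ - 876,-352,  -  182, -107, - 87,-720/11 , 219 , 539,  661 ]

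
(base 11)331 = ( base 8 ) 615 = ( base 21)ij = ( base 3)112201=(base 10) 397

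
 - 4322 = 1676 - 5998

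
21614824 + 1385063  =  22999887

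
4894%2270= 354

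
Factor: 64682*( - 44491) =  - 2^1 *32341^1*44491^1 = - 2877766862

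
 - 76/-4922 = 38/2461 = 0.02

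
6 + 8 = 14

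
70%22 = 4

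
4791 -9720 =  - 4929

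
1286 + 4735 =6021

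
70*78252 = 5477640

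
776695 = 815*953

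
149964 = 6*24994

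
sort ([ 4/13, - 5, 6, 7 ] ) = [  -  5, 4/13, 6,7]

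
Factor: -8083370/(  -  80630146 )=4041685/40315073   =  5^1 * 83^1*9739^1*40315073^(-1) 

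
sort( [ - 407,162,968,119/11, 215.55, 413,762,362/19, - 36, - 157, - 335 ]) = [ - 407,-335, - 157,  -  36, 119/11,362/19, 162,215.55,413, 762,  968 ] 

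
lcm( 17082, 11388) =34164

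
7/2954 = 1/422 = 0.00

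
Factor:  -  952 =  - 2^3*7^1 *17^1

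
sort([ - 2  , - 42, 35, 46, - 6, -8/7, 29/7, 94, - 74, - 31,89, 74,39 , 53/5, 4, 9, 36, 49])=[ -74, - 42,- 31, - 6, - 2, - 8/7,4, 29/7, 9, 53/5,35, 36,39,  46, 49,74,89,94]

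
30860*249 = 7684140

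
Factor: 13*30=390 = 2^1*3^1*5^1* 13^1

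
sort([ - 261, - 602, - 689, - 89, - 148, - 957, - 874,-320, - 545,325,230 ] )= [ - 957, - 874, - 689, - 602, - 545, - 320,-261, - 148,-89, 230,325 ] 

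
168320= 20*8416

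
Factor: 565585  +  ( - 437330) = 128255 = 5^1*113^1  *227^1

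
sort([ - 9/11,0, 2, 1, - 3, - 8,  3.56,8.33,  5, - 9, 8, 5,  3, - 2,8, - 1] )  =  [- 9, - 8, - 3, - 2 , - 1, - 9/11,0,1,2,3,3.56, 5 , 5,8, 8,8.33]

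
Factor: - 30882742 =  - 2^1*11^1*139^1*10099^1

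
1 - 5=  - 4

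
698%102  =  86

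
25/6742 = 25/6742 = 0.00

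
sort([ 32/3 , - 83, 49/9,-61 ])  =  [ - 83,-61,  49/9, 32/3 ] 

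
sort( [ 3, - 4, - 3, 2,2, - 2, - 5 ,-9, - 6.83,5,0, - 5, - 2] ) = [ - 9, - 6.83,- 5, - 5, - 4, - 3, - 2, - 2,0,2,2, 3,5]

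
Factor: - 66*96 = - 6336 =- 2^6*3^2*11^1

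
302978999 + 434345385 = 737324384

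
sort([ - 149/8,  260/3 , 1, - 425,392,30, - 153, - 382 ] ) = [ - 425,-382, - 153, - 149/8,1,30, 260/3, 392] 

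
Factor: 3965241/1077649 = 3^1*7^1*31^1*53^( - 1) *6091^1*20333^(-1 ) 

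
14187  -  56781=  - 42594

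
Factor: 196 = 2^2 * 7^2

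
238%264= 238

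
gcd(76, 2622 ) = 38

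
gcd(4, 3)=1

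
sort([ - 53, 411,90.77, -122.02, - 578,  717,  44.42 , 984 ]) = [-578,-122.02, - 53,44.42,90.77,411,717,984]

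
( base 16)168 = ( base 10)360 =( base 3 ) 111100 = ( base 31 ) BJ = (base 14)1BA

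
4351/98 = 44 + 39/98=44.40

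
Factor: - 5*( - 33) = 3^1*  5^1*11^1 = 165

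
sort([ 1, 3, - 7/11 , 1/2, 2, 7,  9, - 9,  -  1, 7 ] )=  [  -  9, - 1, - 7/11,1/2,1, 2  ,  3, 7,7,9]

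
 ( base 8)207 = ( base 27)50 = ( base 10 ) 135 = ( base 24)5F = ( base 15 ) 90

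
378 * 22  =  8316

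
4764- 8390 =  - 3626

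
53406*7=373842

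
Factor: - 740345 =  - 5^1*263^1*563^1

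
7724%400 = 124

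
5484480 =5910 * 928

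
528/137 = 528/137=3.85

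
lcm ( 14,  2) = 14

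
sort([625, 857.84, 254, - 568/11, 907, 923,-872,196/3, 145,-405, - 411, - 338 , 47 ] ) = [  -  872, - 411, -405 ,-338, - 568/11, 47, 196/3, 145,254, 625,857.84, 907,923] 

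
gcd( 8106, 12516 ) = 42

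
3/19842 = 1/6614 = 0.00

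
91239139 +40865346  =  132104485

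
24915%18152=6763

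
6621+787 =7408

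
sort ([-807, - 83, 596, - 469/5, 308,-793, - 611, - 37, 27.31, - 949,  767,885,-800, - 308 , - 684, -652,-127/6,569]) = [ -949,-807, - 800,-793, - 684, - 652,-611,- 308, - 469/5, - 83,  -  37,-127/6,27.31,308,569,596, 767,885 ] 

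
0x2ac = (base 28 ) OC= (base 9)840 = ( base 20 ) 1e4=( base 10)684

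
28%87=28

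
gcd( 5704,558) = 62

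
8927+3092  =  12019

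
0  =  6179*0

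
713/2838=713/2838= 0.25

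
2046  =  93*22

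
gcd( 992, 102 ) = 2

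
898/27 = 33 + 7/27 = 33.26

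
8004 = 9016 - 1012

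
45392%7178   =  2324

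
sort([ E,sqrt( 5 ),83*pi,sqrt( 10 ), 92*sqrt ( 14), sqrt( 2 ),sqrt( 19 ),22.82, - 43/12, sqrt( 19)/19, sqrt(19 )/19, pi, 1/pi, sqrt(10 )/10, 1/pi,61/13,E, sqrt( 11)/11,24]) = [  -  43/12 , sqrt( 19)/19, sqrt ( 19)/19, sqrt(11)/11, sqrt( 10 )/10, 1/pi,1/pi,sqrt ( 2) , sqrt ( 5), E,E,  pi, sqrt( 10 ), sqrt( 19 ), 61/13 , 22.82, 24, 83*pi, 92 * sqrt( 14)]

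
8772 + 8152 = 16924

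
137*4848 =664176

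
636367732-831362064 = -194994332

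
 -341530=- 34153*10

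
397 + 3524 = 3921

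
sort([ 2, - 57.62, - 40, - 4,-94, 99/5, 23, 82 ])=[ - 94, - 57.62,-40, - 4,2, 99/5, 23, 82 ]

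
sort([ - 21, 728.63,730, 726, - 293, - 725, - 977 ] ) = [ - 977, - 725, - 293, - 21, 726, 728.63 , 730 ]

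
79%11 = 2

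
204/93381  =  4/1831  =  0.00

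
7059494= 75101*94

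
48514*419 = 20327366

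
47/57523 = 47/57523 = 0.00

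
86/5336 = 43/2668 = 0.02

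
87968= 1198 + 86770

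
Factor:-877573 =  - 877573^1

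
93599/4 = 93599/4 = 23399.75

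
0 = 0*19105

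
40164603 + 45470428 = 85635031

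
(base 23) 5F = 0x82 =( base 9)154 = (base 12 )aa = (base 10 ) 130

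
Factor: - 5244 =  -2^2*3^1*19^1*23^1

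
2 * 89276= 178552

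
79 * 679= 53641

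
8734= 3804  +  4930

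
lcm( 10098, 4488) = 40392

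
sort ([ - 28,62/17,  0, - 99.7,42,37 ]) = [  -  99.7, - 28,  0, 62/17, 37, 42]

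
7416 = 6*1236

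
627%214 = 199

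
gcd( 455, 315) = 35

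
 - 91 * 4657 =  - 423787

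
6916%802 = 500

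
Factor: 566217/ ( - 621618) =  - 2^( - 1)*3^2 * 67^1*331^(-1) = - 603/662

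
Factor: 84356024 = 2^3*41^1*43^1*5981^1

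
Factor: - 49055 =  - 5^1*9811^1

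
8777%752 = 505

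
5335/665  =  1067/133 = 8.02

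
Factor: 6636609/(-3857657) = - 3^2*7^2 * 17^( - 1)*37^( - 1)*101^1 * 149^1*6133^( - 1 )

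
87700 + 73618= 161318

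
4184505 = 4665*897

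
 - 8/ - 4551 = 8/4551 = 0.00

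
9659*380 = 3670420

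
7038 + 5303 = 12341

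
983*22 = 21626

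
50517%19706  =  11105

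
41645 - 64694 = - 23049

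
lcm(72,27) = 216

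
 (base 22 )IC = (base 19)129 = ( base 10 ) 408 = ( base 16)198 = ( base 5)3113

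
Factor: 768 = 2^8*3^1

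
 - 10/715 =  - 2/143 = - 0.01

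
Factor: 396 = 2^2*3^2*11^1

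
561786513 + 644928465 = 1206714978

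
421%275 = 146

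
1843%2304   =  1843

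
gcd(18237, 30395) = 6079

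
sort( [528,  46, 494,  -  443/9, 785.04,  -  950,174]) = [ - 950, - 443/9, 46, 174, 494, 528,  785.04 ] 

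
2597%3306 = 2597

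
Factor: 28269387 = 3^2 * 3141043^1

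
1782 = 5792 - 4010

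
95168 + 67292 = 162460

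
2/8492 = 1/4246 = 0.00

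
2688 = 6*448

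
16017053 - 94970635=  - 78953582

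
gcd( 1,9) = 1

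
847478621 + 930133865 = 1777612486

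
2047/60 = 34+7/60 = 34.12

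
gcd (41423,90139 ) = 1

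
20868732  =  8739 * 2388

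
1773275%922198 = 851077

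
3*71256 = 213768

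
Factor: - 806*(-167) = 134602= 2^1*13^1*31^1*167^1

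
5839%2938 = 2901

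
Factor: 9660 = 2^2 * 3^1 *5^1*7^1*23^1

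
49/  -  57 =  - 1 + 8/57 = -0.86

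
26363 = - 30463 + 56826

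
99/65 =1 + 34/65 =1.52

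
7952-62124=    - 54172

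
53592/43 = 1246 + 14/43 = 1246.33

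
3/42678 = 1/14226 = 0.00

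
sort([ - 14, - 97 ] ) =[-97, - 14 ] 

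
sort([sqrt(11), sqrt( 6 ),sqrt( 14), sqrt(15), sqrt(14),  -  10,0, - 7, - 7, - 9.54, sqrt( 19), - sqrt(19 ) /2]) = [ - 10, - 9.54, - 7, -7, - sqrt(19 )/2,0, sqrt(6),  sqrt ( 11),sqrt(14),sqrt( 14),sqrt( 15),  sqrt(19) ] 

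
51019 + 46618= 97637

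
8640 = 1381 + 7259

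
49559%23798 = 1963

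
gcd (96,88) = 8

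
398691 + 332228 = 730919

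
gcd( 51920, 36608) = 176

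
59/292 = 59/292 = 0.20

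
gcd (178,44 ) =2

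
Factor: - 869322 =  - 2^1*3^1 * 144887^1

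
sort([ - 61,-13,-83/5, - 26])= [ - 61, - 26,  -  83/5, -13] 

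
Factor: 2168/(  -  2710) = - 4/5=- 2^2 *5^( - 1)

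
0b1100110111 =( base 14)42B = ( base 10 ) 823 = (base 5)11243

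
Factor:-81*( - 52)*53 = 2^2* 3^4* 13^1*53^1 = 223236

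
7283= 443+6840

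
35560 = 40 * 889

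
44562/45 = 14854/15 = 990.27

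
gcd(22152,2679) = 3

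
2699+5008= 7707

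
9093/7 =1299 = 1299.00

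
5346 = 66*81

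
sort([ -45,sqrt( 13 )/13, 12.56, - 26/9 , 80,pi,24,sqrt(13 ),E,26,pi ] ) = [  -  45,-26/9,sqrt( 13) /13 , E, pi, pi , sqrt(13),12.56, 24, 26 , 80 ] 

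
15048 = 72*209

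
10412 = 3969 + 6443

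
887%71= 35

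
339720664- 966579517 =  - 626858853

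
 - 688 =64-752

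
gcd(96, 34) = 2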